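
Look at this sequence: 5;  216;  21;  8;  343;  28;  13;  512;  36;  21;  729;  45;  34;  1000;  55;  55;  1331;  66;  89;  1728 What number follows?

Split by position mod 3 into 3 tracks.
Track A: 5, 8, 13, 21, 34, 55, 89 — Fibonacci-style (each term is the sum of the two before it).
Track B: 216, 343, 512, 729, 1000, 1331, 1728 — consecutive cubes n³ from n = 6.
Track C: 21, 28, 36, 45, 55, 66 — triangular numbers starting at T_6.
The 21st slot belongs to track C; its 7th term is 78.

78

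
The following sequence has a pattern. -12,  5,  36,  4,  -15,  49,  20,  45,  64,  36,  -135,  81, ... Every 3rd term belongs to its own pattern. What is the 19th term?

84

The terms cycle through 3 interleaved subsequences.
Subsequence A: -12, 4, 20, 36. Adding 16 each time.
Subsequence B: 5, -15, 45, -135. A geometric progression (common ratio -3).
Subsequence C: 36, 49, 64, 81. Perfect squares starting at 6².
Position 19 → subsequence A, term 7 = 84.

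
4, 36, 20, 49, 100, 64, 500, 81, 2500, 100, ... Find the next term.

Split by position mod 2 into 2 tracks.
Subsequence A: 4, 20, 100, 500, 2500. A geometric progression (common ratio 5).
Subsequence B: 36, 49, 64, 81, 100. The squares 6², 7², 8², ….
Position 11 → subsequence A, term 6 = 12500.

12500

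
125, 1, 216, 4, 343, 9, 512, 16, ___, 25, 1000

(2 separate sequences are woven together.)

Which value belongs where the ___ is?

Positions 1, 3, 5, … form one subsequence and positions 2, 4, 6, … form another.
Subsequence A is 125, 216, 343, 512, ?, 1000, which is the cubes 5³, 6³, 7³, ….
Subsequence B is 1, 4, 9, 16, 25, which is perfect squares starting at 1².
So the missing entry in subsequence A is 729.

729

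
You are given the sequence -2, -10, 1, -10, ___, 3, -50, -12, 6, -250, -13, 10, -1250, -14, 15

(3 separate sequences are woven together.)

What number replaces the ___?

Split by position mod 3: positions 1, 4, 7, … form one track, and each other residue class forms its own.
Subsequence A: -2, -10, -50, -250, -1250. Geometric with ratio 5.
Subsequence B: -10, ?, -12, -13, -14. Subtracting 1 each time.
Subsequence C: 1, 3, 6, 10, 15. The triangular numbers T_1, T_2, ….
Subsequence B's pattern makes the blank -11.

-11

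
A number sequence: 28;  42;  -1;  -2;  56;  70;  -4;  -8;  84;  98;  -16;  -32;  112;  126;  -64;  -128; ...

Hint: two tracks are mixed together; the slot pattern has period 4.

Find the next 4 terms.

Positions follow the repeating pattern AABB; grouping by letter gives 2 tracks.
Subsequence A: 28, 42, 56, 70, 84, 98, 112, 126 — arithmetic with common difference +14.
Subsequence B: -1, -2, -4, -8, -16, -32, -64, -128 — multiplying by 2 each time.
Position 17 falls in subsequence A as its term 9, giving 140.
Term 18 comes from subsequence A (its 10th entry): 154.
Position 19 → subsequence B, term 9 = -256.
The 20th slot belongs to subsequence B; its 10th term is -512.

140, 154, -256, -512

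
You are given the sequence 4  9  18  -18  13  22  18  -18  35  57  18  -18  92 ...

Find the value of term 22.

1021

Reading positions in blocks of 4 reveals the pattern AABB — 2 tracks woven together.
Subsequence A = 4, 9, 13, 22, 35, 57, 92: a Fibonacci-like recurrence a_n = a_{n-1} + a_{n-2}.
Subsequence B = 18, -18, 18, -18, 18, -18: the oscillation 18·(−1)^(n+1).
The 22nd slot belongs to subsequence A; its 12th term is 1021.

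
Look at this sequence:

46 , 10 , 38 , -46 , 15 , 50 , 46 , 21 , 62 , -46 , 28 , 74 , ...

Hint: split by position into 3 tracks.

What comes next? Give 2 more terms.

Taking every 3rd term gives 3 separate tracks.
Track A = 46, -46, 46, -46: oscillating between 46 and -46.
Track B = 10, 15, 21, 28: triangular numbers n(n+1)/2 for n = 4, 5, ….
Track C = 38, 50, 62, 74: arithmetic, step +12.
Position 13 falls in track A as its term 5, giving 46.
Term 14 comes from track B (its 5th entry): 36.

46, 36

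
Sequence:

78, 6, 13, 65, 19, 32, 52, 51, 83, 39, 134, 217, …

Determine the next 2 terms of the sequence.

Reading positions in blocks of 3 reveals the pattern ABB — 2 tracks woven together.
Subsequence A: 78, 65, 52, 39 (arithmetic, step −13).
Subsequence B: 6, 13, 19, 32, 51, 83, 134, 217 (a Fibonacci-like recurrence a_n = a_{n-1} + a_{n-2}).
Term 13 comes from subsequence A (its 5th entry): 26.
The 14th slot belongs to subsequence B; its 9th term is 351.

26, 351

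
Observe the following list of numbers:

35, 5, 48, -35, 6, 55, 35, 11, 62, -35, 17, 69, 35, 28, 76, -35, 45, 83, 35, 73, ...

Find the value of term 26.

191

Split by position mod 3 into 3 tracks.
Track A: 35, -35, 35, -35, 35, -35, 35 (alternating ±35).
Track B: 5, 6, 11, 17, 28, 45, 73 (Fibonacci-style (each term is the sum of the two before it)).
Track C: 48, 55, 62, 69, 76, 83 (adding 7 each time).
Position 26 → track B, term 9 = 191.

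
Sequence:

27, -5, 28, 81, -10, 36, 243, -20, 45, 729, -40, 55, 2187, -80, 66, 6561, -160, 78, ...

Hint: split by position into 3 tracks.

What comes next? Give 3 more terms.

19683, -320, 91

Taking every 3rd term gives 3 separate tracks.
Track A = 27, 81, 243, 729, 2187, 6561: successive powers of 3.
Track B = -5, -10, -20, -40, -80, -160: geometric, ×2 each step.
Track C = 28, 36, 45, 55, 66, 78: triangular numbers n(n+1)/2 for n = 7, 8, ….
Position 19 → track A, term 7 = 19683.
Position 20 → track B, term 7 = -320.
The 21st slot belongs to track C; its 7th term is 91.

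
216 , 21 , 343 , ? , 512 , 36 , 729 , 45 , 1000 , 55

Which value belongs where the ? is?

Taking every 2nd term gives 2 separate tracks.
Track A: 216, 343, 512, 729, 1000 (consecutive cubes n³ from n = 6).
Track B: 21, ?, 36, 45, 55 (the triangular numbers T_6, T_7, …).
So the missing entry in track B is 28.

28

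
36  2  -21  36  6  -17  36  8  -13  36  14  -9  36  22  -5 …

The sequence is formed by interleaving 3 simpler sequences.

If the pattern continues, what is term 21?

Split by position mod 3 into 3 tracks.
Track A: 36, 36, 36, 36, 36 — always 36.
Track B: 2, 6, 8, 14, 22 — each term equals the sum of the previous two.
Track C: -21, -17, -13, -9, -5 — linear: a_n = -25 + 4·n.
The 21st slot belongs to track C; its 7th term is 3.

3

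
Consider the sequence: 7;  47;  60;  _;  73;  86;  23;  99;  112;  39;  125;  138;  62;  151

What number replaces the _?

16

Reading positions in blocks of 3 reveals the pattern ABB — 2 tracks woven together.
Stream A = 7, ?, 23, 39, 62: a Fibonacci-like recurrence a_n = a_{n-1} + a_{n-2}.
Stream B = 47, 60, 73, 86, 99, 112, 125, 138, 151: arithmetic, step +13.
Filling stream A at index 2 by its rule yields 16.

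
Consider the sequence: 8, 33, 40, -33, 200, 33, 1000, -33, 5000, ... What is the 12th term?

Odd-indexed and even-indexed terms follow separate rules.
Track A is 8, 40, 200, 1000, 5000, which is geometric with ratio 5.
Track B is 33, -33, 33, -33, which is alternating ±33.
Term 12 comes from track B (its 6th entry): -33.

-33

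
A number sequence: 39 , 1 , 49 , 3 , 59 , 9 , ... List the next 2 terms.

69, 27

The terms cycle through 2 interleaved subsequences.
Track A: 39, 49, 59 (arithmetic, step +10).
Track B: 1, 3, 9 (powers 3^0, 3^1, 3^2, …).
Position 7 falls in track A as its term 4, giving 69.
Term 8 comes from track B (its 4th entry): 27.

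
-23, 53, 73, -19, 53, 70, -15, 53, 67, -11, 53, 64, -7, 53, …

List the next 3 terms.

61, -3, 53

Taking every 3rd term gives 3 separate tracks.
Track A: -23, -19, -15, -11, -7 — linear: a_n = -27 + 4·n.
Track B: 53, 53, 53, 53, 53 — constant 53.
Track C: 73, 70, 67, 64 — arithmetic with common difference −3.
Position 15 falls in track C as its term 5, giving 61.
The 16th slot belongs to track A; its 6th term is -3.
Position 17 → track B, term 6 = 53.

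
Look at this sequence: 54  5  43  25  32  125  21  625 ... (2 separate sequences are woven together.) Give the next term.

Split by position mod 2 into 2 tracks.
Subsequence A: 54, 43, 32, 21. Arithmetic, step −11.
Subsequence B: 5, 25, 125, 625. Successive powers of 5.
The 9th slot belongs to subsequence A; its 5th term is 10.

10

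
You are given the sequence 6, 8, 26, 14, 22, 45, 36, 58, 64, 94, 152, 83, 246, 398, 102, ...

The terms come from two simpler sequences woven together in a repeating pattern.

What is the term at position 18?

The slot pattern repeats as AAB (period 3), so there are 2 interleaved tracks.
Track A: 6, 8, 14, 22, 36, 58, 94, 152, 246, 398 — Fibonacci-style (each term is the sum of the two before it).
Track B: 26, 45, 64, 83, 102 — adding 19 each time.
The 18th slot belongs to track B; its 6th term is 121.

121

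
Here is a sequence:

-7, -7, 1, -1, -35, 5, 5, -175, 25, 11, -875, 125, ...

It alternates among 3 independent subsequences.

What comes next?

Split by position mod 3 into 3 tracks.
Track A: -7, -1, 5, 11. Linear: a_n = -13 + 6·n.
Track B: -7, -35, -175, -875. A geometric progression (common ratio 5).
Track C: 1, 5, 25, 125. Powers 5^0, 5^1, 5^2, ….
Term 13 comes from track A (its 5th entry): 17.

17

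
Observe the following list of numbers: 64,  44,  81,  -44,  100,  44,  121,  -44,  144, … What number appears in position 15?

225

Odd-indexed and even-indexed terms follow separate rules.
Track A: 64, 81, 100, 121, 144. Consecutive squares n² from n = 8.
Track B: 44, -44, 44, -44. The oscillation 44·(−1)^(n+1).
Term 15 comes from track A (its 8th entry): 225.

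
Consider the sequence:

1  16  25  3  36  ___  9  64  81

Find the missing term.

49

Positions follow the repeating pattern ABB; grouping by letter gives 2 tracks.
Stream A: 1, 3, 9 (a geometric progression (common ratio 3)).
Stream B: 16, 25, 36, ?, 64, 81 (consecutive squares n² from n = 4).
The gap is stream B's term 4; the rule gives 49.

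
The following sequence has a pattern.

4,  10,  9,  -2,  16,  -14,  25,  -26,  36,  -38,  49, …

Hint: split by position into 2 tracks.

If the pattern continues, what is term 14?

-62

Taking every 2nd term gives 2 separate tracks.
Track A is 4, 9, 16, 25, 36, 49, which is the squares 2², 3², 4², ….
Track B is 10, -2, -14, -26, -38, which is subtracting 12 each time.
Term 14 comes from track B (its 7th entry): -62.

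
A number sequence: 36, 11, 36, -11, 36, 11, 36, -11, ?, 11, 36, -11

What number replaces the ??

Odd-indexed and even-indexed terms follow separate rules.
Track A = 36, 36, 36, 36, ?, 36: always 36.
Track B = 11, -11, 11, -11, 11, -11: alternating ±11.
Track A's pattern makes the blank 36.

36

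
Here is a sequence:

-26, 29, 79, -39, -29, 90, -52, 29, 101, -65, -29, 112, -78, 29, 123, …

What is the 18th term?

Taking every 3rd term gives 3 separate tracks.
Stream A is -26, -39, -52, -65, -78, which is linear: a_n = -13 − 13·n.
Stream B is 29, -29, 29, -29, 29, which is the oscillation 29·(−1)^(n+1).
Stream C is 79, 90, 101, 112, 123, which is linear: a_n = 68 + 11·n.
Term 18 comes from stream C (its 6th entry): 134.

134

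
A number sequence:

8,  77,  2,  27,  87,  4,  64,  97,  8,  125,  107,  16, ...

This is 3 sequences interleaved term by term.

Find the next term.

Read the sequence 3 terms at a time; column i is its own pattern.
Track A = 8, 27, 64, 125: the cubes 2³, 3³, 4³, ….
Track B = 77, 87, 97, 107: arithmetic, step +10.
Track C = 2, 4, 8, 16: geometric with ratio 2.
Position 13 → track A, term 5 = 216.

216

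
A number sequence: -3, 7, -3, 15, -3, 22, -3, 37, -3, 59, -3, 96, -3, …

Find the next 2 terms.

155, -3

Split by position mod 2 into 2 tracks.
Stream A: -3, -3, -3, -3, -3, -3, -3 (always -3).
Stream B: 7, 15, 22, 37, 59, 96 (each term equals the sum of the previous two).
The 14th slot belongs to stream B; its 7th term is 155.
Position 15 falls in stream A as its term 8, giving -3.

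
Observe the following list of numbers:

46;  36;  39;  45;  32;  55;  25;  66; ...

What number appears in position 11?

The terms cycle through 2 interleaved subsequences.
Subsequence A: 46, 39, 32, 25 (linear: a_n = 53 − 7·n).
Subsequence B: 36, 45, 55, 66 (triangular numbers starting at T_8).
Position 11 → subsequence A, term 6 = 11.

11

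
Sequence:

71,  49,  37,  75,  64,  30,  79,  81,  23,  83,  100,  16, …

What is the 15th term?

Read the sequence 3 terms at a time; column i is its own pattern.
Stream A: 71, 75, 79, 83 — arithmetic, step +4.
Stream B: 49, 64, 81, 100 — perfect squares starting at 7².
Stream C: 37, 30, 23, 16 — subtracting 7 each time.
Term 15 comes from stream C (its 5th entry): 9.

9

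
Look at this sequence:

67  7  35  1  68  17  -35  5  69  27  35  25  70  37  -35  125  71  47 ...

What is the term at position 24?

3125

Split by position mod 4: positions 1, 5, 9, … form one track, and each other residue class forms its own.
Track A = 67, 68, 69, 70, 71: adding 1 each time.
Track B = 7, 17, 27, 37, 47: arithmetic, step +10.
Track C = 35, -35, 35, -35: oscillating between 35 and -35.
Track D = 1, 5, 25, 125: powers of 5.
Position 24 falls in track D as its term 6, giving 3125.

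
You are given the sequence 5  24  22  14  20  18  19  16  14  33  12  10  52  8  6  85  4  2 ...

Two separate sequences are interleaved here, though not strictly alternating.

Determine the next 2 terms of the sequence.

137, 0

The slot pattern repeats as ABB (period 3), so there are 2 interleaved tracks.
Subsequence A: 5, 14, 19, 33, 52, 85 — Fibonacci-style (each term is the sum of the two before it).
Subsequence B: 24, 22, 20, 18, 16, 14, 12, 10, 8, 6, 4, 2 — arithmetic, step −2.
Term 19 comes from subsequence A (its 7th entry): 137.
Term 20 comes from subsequence B (its 13th entry): 0.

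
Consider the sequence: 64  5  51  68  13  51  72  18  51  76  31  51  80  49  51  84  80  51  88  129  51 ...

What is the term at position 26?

338

Split by position mod 3 into 3 tracks.
Stream A is 64, 68, 72, 76, 80, 84, 88, which is arithmetic, step +4.
Stream B is 5, 13, 18, 31, 49, 80, 129, which is a Fibonacci-like recurrence a_n = a_{n-1} + a_{n-2}.
Stream C is 51, 51, 51, 51, 51, 51, 51, which is constant 51.
Position 26 → stream B, term 9 = 338.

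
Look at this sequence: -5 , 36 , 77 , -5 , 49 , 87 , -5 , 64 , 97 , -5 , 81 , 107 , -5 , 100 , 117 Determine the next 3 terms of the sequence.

-5, 121, 127

Taking every 3rd term gives 3 separate tracks.
Track A: -5, -5, -5, -5, -5. Constant -5.
Track B: 36, 49, 64, 81, 100. Consecutive squares n² from n = 6.
Track C: 77, 87, 97, 107, 117. Adding 10 each time.
Term 16 comes from track A (its 6th entry): -5.
Term 17 comes from track B (its 6th entry): 121.
Term 18 comes from track C (its 6th entry): 127.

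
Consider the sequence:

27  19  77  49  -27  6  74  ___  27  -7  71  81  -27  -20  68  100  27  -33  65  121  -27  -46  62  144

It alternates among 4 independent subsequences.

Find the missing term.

64

Split by position mod 4 into 4 tracks.
Track A: 27, -27, 27, -27, 27, -27. Alternating ±27.
Track B: 19, 6, -7, -20, -33, -46. Arithmetic, step −13.
Track C: 77, 74, 71, 68, 65, 62. Arithmetic with common difference −3.
Track D: 49, ?, 81, 100, 121, 144. Consecutive squares n² from n = 7.
So the missing entry in track D is 64.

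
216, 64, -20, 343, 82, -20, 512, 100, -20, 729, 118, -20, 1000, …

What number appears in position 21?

Split by position mod 3 into 3 tracks.
Track A: 216, 343, 512, 729, 1000. Perfect cubes starting at 6³.
Track B: 64, 82, 100, 118. Linear: a_n = 46 + 18·n.
Track C: -20, -20, -20, -20. Constant -20.
Position 21 falls in track C as its term 7, giving -20.

-20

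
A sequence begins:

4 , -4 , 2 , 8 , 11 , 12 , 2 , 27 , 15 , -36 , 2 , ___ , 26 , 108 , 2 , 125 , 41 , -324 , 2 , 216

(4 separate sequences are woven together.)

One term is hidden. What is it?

64

Split by position mod 4: positions 1, 5, 9, … form one track, and each other residue class forms its own.
Track A: 4, 11, 15, 26, 41. Fibonacci-style (each term is the sum of the two before it).
Track B: -4, 12, -36, 108, -324. A geometric progression (common ratio -3).
Track C: 2, 2, 2, 2, 2. Always 2.
Track D: 8, 27, ?, 125, 216. Perfect cubes starting at 2³.
Filling track D at index 3 by its rule yields 64.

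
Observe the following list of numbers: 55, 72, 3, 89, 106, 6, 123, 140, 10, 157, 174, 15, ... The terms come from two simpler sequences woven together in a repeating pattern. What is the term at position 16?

225

The slot pattern repeats as AAB (period 3), so there are 2 interleaved tracks.
Stream A: 55, 72, 89, 106, 123, 140, 157, 174. Adding 17 each time.
Stream B: 3, 6, 10, 15. Triangular numbers n(n+1)/2 for n = 2, 3, ….
Position 16 → stream A, term 11 = 225.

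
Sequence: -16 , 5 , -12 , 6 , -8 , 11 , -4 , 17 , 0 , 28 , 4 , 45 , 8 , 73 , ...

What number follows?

12

Taking every 2nd term gives 2 separate tracks.
Track A = -16, -12, -8, -4, 0, 4, 8: arithmetic, step +4.
Track B = 5, 6, 11, 17, 28, 45, 73: Fibonacci-style (each term is the sum of the two before it).
Position 15 falls in track A as its term 8, giving 12.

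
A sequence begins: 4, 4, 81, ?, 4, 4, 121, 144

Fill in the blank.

Reading positions in blocks of 4 reveals the pattern AABB — 2 tracks woven together.
Stream A: 4, 4, 4, 4 — the constant sequence 4.
Stream B: 81, ?, 121, 144 — consecutive squares n² from n = 9.
The gap is stream B's term 2; the rule gives 100.

100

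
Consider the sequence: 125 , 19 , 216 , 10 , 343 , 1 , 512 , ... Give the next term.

Taking every 2nd term gives 2 separate tracks.
Track A: 125, 216, 343, 512 — consecutive cubes n³ from n = 5.
Track B: 19, 10, 1 — linear: a_n = 28 − 9·n.
Term 8 comes from track B (its 4th entry): -8.

-8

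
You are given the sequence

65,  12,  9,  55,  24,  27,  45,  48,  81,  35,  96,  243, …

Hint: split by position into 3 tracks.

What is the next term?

The terms cycle through 3 interleaved subsequences.
Subsequence A is 65, 55, 45, 35, which is arithmetic, step −10.
Subsequence B is 12, 24, 48, 96, which is multiplying by 2 each time.
Subsequence C is 9, 27, 81, 243, which is powers 3^2, 3^3, 3^4, ….
Term 13 comes from subsequence A (its 5th entry): 25.

25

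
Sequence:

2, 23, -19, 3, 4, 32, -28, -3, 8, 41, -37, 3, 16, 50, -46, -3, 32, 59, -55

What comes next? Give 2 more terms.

The terms cycle through 4 interleaved subsequences.
Stream A: 2, 4, 8, 16, 32. Multiplying by 2 each time.
Stream B: 23, 32, 41, 50, 59. Arithmetic with common difference +9.
Stream C: -19, -28, -37, -46, -55. Arithmetic, step −9.
Stream D: 3, -3, 3, -3. Oscillating between 3 and -3.
The 20th slot belongs to stream D; its 5th term is 3.
Term 21 comes from stream A (its 6th entry): 64.

3, 64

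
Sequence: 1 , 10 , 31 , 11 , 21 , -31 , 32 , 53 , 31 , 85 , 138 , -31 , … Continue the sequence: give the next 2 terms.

Positions follow the repeating pattern AAB; grouping by letter gives 2 tracks.
Track A is 1, 10, 11, 21, 32, 53, 85, 138, which is each term equals the sum of the previous two.
Track B is 31, -31, 31, -31, which is oscillating between 31 and -31.
Term 13 comes from track A (its 9th entry): 223.
Position 14 falls in track A as its term 10, giving 361.

223, 361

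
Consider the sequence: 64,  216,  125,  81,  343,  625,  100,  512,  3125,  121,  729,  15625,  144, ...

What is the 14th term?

The terms cycle through 3 interleaved subsequences.
Stream A = 64, 81, 100, 121, 144: the squares 8², 9², 10², ….
Stream B = 216, 343, 512, 729: consecutive cubes n³ from n = 6.
Stream C = 125, 625, 3125, 15625: powers 5^3, 5^4, 5^5, ….
The 14th slot belongs to stream B; its 5th term is 1000.

1000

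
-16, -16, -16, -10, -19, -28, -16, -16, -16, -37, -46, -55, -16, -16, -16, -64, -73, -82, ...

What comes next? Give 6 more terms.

-16, -16, -16, -91, -100, -109

Positions follow the repeating pattern AAABBB; grouping by letter gives 2 tracks.
Track A is -16, -16, -16, -16, -16, -16, -16, -16, -16, which is always -16.
Track B is -10, -19, -28, -37, -46, -55, -64, -73, -82, which is subtracting 9 each time.
Position 19 falls in track A as its term 10, giving -16.
The 20th slot belongs to track A; its 11th term is -16.
Term 21 comes from track A (its 12th entry): -16.
Position 22 falls in track B as its term 10, giving -91.
Position 23 falls in track B as its term 11, giving -100.
Term 24 comes from track B (its 12th entry): -109.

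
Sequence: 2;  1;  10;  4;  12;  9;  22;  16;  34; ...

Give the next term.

25

The terms cycle through 2 interleaved subsequences.
Stream A: 2, 10, 12, 22, 34 (Fibonacci-style (each term is the sum of the two before it)).
Stream B: 1, 4, 9, 16 (the squares 1², 2², 3², …).
Position 10 falls in stream B as its term 5, giving 25.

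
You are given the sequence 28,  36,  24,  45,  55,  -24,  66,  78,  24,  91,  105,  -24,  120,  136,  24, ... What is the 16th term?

153

Reading positions in blocks of 3 reveals the pattern AAB — 2 tracks woven together.
Track A: 28, 36, 45, 55, 66, 78, 91, 105, 120, 136 (triangular numbers n(n+1)/2 for n = 7, 8, …).
Track B: 24, -24, 24, -24, 24 (oscillating between 24 and -24).
Position 16 → track A, term 11 = 153.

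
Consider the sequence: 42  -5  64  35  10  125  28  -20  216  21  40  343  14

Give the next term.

-80

The terms cycle through 3 interleaved subsequences.
Stream A: 42, 35, 28, 21, 14 — arithmetic with common difference −7.
Stream B: -5, 10, -20, 40 — multiplying by -2 each time.
Stream C: 64, 125, 216, 343 — consecutive cubes n³ from n = 4.
Term 14 comes from stream B (its 5th entry): -80.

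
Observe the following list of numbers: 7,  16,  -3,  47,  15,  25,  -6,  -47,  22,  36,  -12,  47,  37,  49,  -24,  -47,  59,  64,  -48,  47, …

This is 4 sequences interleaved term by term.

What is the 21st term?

Taking every 4th term gives 4 separate tracks.
Subsequence A: 7, 15, 22, 37, 59. A Fibonacci-like recurrence a_n = a_{n-1} + a_{n-2}.
Subsequence B: 16, 25, 36, 49, 64. Perfect squares starting at 4².
Subsequence C: -3, -6, -12, -24, -48. Geometric with ratio 2.
Subsequence D: 47, -47, 47, -47, 47. Oscillating between 47 and -47.
The 21st slot belongs to subsequence A; its 6th term is 96.

96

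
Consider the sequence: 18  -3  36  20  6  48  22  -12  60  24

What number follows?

24

The terms cycle through 3 interleaved subsequences.
Track A = 18, 20, 22, 24: arithmetic with common difference +2.
Track B = -3, 6, -12: geometric, ×-2 each step.
Track C = 36, 48, 60: adding 12 each time.
The 11th slot belongs to track B; its 4th term is 24.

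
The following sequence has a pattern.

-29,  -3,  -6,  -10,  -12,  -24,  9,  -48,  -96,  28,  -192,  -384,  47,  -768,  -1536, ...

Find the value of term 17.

-3072

Reading positions in blocks of 3 reveals the pattern ABB — 2 tracks woven together.
Subsequence A: -29, -10, 9, 28, 47 — adding 19 each time.
Subsequence B: -3, -6, -12, -24, -48, -96, -192, -384, -768, -1536 — multiplying by 2 each time.
Position 17 falls in subsequence B as its term 11, giving -3072.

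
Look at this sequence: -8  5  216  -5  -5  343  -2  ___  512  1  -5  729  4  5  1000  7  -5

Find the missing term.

Read the sequence 3 terms at a time; column i is its own pattern.
Track A = -8, -5, -2, 1, 4, 7: adding 3 each time.
Track B = 5, -5, ?, -5, 5, -5: alternating ±5.
Track C = 216, 343, 512, 729, 1000: the cubes 6³, 7³, 8³, ….
Filling track B at index 3 by its rule yields 5.

5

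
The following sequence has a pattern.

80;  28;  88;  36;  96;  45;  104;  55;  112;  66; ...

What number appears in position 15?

Split by position mod 2 into 2 tracks.
Track A: 80, 88, 96, 104, 112. Arithmetic, step +8.
Track B: 28, 36, 45, 55, 66. The triangular numbers T_7, T_8, ….
Term 15 comes from track A (its 8th entry): 136.

136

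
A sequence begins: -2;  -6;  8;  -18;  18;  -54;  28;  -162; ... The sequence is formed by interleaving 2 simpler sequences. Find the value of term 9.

38

Positions 1, 3, 5, … form one subsequence and positions 2, 4, 6, … form another.
Track A: -2, 8, 18, 28. Arithmetic, step +10.
Track B: -6, -18, -54, -162. Geometric, ×3 each step.
Term 9 comes from track A (its 5th entry): 38.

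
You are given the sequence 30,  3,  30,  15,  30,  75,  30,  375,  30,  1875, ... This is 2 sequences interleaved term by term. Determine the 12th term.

9375

Odd-indexed and even-indexed terms follow separate rules.
Track A is 30, 30, 30, 30, 30, which is constant 30.
Track B is 3, 15, 75, 375, 1875, which is geometric, ×5 each step.
Position 12 falls in track B as its term 6, giving 9375.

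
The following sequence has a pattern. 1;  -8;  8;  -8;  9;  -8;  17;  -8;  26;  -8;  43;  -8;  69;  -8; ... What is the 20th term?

-8

The terms cycle through 2 interleaved subsequences.
Subsequence A: 1, 8, 9, 17, 26, 43, 69 (Fibonacci-style (each term is the sum of the two before it)).
Subsequence B: -8, -8, -8, -8, -8, -8, -8 (the constant sequence -8).
Term 20 comes from subsequence B (its 10th entry): -8.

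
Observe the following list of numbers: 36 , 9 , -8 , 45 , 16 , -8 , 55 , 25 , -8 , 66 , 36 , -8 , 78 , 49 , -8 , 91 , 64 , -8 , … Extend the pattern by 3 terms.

The terms cycle through 3 interleaved subsequences.
Track A: 36, 45, 55, 66, 78, 91 — triangular numbers n(n+1)/2 for n = 8, 9, ….
Track B: 9, 16, 25, 36, 49, 64 — perfect squares starting at 3².
Track C: -8, -8, -8, -8, -8, -8 — always -8.
Term 19 comes from track A (its 7th entry): 105.
Position 20 → track B, term 7 = 81.
Position 21 falls in track C as its term 7, giving -8.

105, 81, -8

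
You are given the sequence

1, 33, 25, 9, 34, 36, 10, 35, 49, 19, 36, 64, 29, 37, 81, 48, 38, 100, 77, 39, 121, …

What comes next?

Taking every 3rd term gives 3 separate tracks.
Track A: 1, 9, 10, 19, 29, 48, 77 — Fibonacci-style (each term is the sum of the two before it).
Track B: 33, 34, 35, 36, 37, 38, 39 — adding 1 each time.
Track C: 25, 36, 49, 64, 81, 100, 121 — the squares 5², 6², 7², ….
Term 22 comes from track A (its 8th entry): 125.

125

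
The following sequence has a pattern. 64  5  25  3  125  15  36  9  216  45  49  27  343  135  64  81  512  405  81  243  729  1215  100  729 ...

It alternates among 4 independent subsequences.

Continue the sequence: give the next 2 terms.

Split by position mod 4: positions 1, 5, 9, … form one track, and each other residue class forms its own.
Track A = 64, 125, 216, 343, 512, 729: consecutive cubes n³ from n = 4.
Track B = 5, 15, 45, 135, 405, 1215: multiplying by 3 each time.
Track C = 25, 36, 49, 64, 81, 100: perfect squares starting at 5².
Track D = 3, 9, 27, 81, 243, 729: successive powers of 3.
Position 25 falls in track A as its term 7, giving 1000.
The 26th slot belongs to track B; its 7th term is 3645.

1000, 3645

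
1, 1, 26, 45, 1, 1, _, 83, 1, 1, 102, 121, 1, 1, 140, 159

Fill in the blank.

Reading positions in blocks of 4 reveals the pattern AABB — 2 tracks woven together.
Track A: 1, 1, 1, 1, 1, 1, 1, 1 — constant 1.
Track B: 26, 45, ?, 83, 102, 121, 140, 159 — arithmetic, step +19.
Track B's pattern makes the blank 64.

64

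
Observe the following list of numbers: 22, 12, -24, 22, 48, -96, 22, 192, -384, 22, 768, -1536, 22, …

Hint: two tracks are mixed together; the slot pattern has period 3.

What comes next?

3072

Reading positions in blocks of 3 reveals the pattern ABB — 2 tracks woven together.
Track A = 22, 22, 22, 22, 22: the constant sequence 22.
Track B = 12, -24, 48, -96, 192, -384, 768, -1536: a geometric progression (common ratio -2).
Term 14 comes from track B (its 9th entry): 3072.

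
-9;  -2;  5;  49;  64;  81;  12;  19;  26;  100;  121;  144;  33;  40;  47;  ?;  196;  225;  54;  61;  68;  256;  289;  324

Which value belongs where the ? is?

169

Reading positions in blocks of 6 reveals the pattern AAABBB — 2 tracks woven together.
Stream A: -9, -2, 5, 12, 19, 26, 33, 40, 47, 54, 61, 68 (arithmetic with common difference +7).
Stream B: 49, 64, 81, 100, 121, 144, ?, 196, 225, 256, 289, 324 (the squares 7², 8², 9², …).
The gap is stream B's term 7; the rule gives 169.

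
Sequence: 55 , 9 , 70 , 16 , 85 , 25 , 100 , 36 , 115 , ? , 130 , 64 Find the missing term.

Split by position mod 2 into 2 tracks.
Stream A is 55, 70, 85, 100, 115, 130, which is linear: a_n = 40 + 15·n.
Stream B is 9, 16, 25, 36, ?, 64, which is perfect squares starting at 3².
The gap is stream B's term 5; the rule gives 49.

49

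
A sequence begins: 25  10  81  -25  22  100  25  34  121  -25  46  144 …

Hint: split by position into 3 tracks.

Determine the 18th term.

Split by position mod 3 into 3 tracks.
Subsequence A: 25, -25, 25, -25. Alternating ±25.
Subsequence B: 10, 22, 34, 46. Arithmetic, step +12.
Subsequence C: 81, 100, 121, 144. Consecutive squares n² from n = 9.
The 18th slot belongs to subsequence C; its 6th term is 196.

196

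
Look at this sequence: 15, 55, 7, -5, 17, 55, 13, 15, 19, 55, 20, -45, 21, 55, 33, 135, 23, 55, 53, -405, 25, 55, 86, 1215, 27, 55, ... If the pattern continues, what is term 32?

Split by position mod 4 into 4 tracks.
Track A: 15, 17, 19, 21, 23, 25, 27 — arithmetic, step +2.
Track B: 55, 55, 55, 55, 55, 55, 55 — the constant sequence 55.
Track C: 7, 13, 20, 33, 53, 86 — Fibonacci-style (each term is the sum of the two before it).
Track D: -5, 15, -45, 135, -405, 1215 — geometric, ×-3 each step.
Position 32 falls in track D as its term 8, giving 10935.

10935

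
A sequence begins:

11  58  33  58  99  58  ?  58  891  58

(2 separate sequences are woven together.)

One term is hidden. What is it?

Positions 1, 3, 5, … form one subsequence and positions 2, 4, 6, … form another.
Track A = 11, 33, 99, ?, 891: geometric, ×3 each step.
Track B = 58, 58, 58, 58, 58: the constant sequence 58.
Track A's pattern makes the blank 297.

297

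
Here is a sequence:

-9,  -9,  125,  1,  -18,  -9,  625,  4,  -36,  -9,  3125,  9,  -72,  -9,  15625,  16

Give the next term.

-144

Taking every 4th term gives 4 separate tracks.
Subsequence A = -9, -18, -36, -72: geometric with ratio 2.
Subsequence B = -9, -9, -9, -9: the constant sequence -9.
Subsequence C = 125, 625, 3125, 15625: successive powers of 5.
Subsequence D = 1, 4, 9, 16: consecutive squares n² from n = 1.
Position 17 falls in subsequence A as its term 5, giving -144.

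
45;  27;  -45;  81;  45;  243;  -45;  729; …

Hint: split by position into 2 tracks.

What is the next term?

45

Taking every 2nd term gives 2 separate tracks.
Stream A = 45, -45, 45, -45: oscillating between 45 and -45.
Stream B = 27, 81, 243, 729: powers of 3.
Position 9 falls in stream A as its term 5, giving 45.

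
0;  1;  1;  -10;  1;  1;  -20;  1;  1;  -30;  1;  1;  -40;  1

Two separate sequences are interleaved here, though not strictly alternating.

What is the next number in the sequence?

1

Reading positions in blocks of 3 reveals the pattern ABB — 2 tracks woven together.
Track A: 0, -10, -20, -30, -40 — arithmetic, step −10.
Track B: 1, 1, 1, 1, 1, 1, 1, 1, 1 — the constant sequence 1.
Term 15 comes from track B (its 10th entry): 1.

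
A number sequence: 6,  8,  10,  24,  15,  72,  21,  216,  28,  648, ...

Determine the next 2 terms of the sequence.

Odd-indexed and even-indexed terms follow separate rules.
Track A is 6, 10, 15, 21, 28, which is triangular numbers starting at T_3.
Track B is 8, 24, 72, 216, 648, which is geometric, ×3 each step.
Position 11 → track A, term 6 = 36.
Term 12 comes from track B (its 6th entry): 1944.

36, 1944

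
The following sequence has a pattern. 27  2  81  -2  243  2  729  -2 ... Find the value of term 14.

Positions 1, 3, 5, … form one subsequence and positions 2, 4, 6, … form another.
Subsequence A = 27, 81, 243, 729: powers 3^3, 3^4, 3^5, ….
Subsequence B = 2, -2, 2, -2: alternating ±2.
Term 14 comes from subsequence B (its 7th entry): 2.

2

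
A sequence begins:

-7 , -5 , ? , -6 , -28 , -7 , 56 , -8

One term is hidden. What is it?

14

Taking every 2nd term gives 2 separate tracks.
Subsequence A: -7, ?, -28, 56 (geometric, ×-2 each step).
Subsequence B: -5, -6, -7, -8 (subtracting 1 each time).
Subsequence A's pattern makes the blank 14.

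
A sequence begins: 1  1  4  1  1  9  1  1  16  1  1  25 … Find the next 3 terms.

Positions follow the repeating pattern AAB; grouping by letter gives 2 tracks.
Stream A = 1, 1, 1, 1, 1, 1, 1, 1: always 1.
Stream B = 4, 9, 16, 25: perfect squares starting at 2².
The 13th slot belongs to stream A; its 9th term is 1.
The 14th slot belongs to stream A; its 10th term is 1.
Position 15 falls in stream B as its term 5, giving 36.

1, 1, 36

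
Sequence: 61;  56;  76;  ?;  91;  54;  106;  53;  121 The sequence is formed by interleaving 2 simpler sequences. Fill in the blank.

55

Positions 1, 3, 5, … form one subsequence and positions 2, 4, 6, … form another.
Stream A is 61, 76, 91, 106, 121, which is linear: a_n = 46 + 15·n.
Stream B is 56, ?, 54, 53, which is subtracting 1 each time.
Stream B's pattern makes the blank 55.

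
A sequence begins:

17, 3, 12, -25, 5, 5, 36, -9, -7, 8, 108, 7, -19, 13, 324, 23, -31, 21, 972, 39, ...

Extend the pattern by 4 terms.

Split by position mod 4: positions 1, 5, 9, … form one track, and each other residue class forms its own.
Stream A: 17, 5, -7, -19, -31. Arithmetic, step −12.
Stream B: 3, 5, 8, 13, 21. A Fibonacci-like recurrence a_n = a_{n-1} + a_{n-2}.
Stream C: 12, 36, 108, 324, 972. Geometric with ratio 3.
Stream D: -25, -9, 7, 23, 39. Arithmetic, step +16.
Position 21 falls in stream A as its term 6, giving -43.
The 22nd slot belongs to stream B; its 6th term is 34.
Term 23 comes from stream C (its 6th entry): 2916.
Position 24 → stream D, term 6 = 55.

-43, 34, 2916, 55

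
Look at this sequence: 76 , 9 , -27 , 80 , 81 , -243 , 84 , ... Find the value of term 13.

92

Reading positions in blocks of 3 reveals the pattern ABB — 2 tracks woven together.
Subsequence A is 76, 80, 84, which is arithmetic, step +4.
Subsequence B is 9, -27, 81, -243, which is geometric with ratio -3.
Term 13 comes from subsequence A (its 5th entry): 92.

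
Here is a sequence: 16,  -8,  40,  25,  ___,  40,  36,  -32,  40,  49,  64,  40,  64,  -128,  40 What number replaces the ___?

16

Read the sequence 3 terms at a time; column i is its own pattern.
Track A = 16, 25, 36, 49, 64: consecutive squares n² from n = 4.
Track B = -8, ?, -32, 64, -128: a geometric progression (common ratio -2).
Track C = 40, 40, 40, 40, 40: the constant sequence 40.
The gap is track B's term 2; the rule gives 16.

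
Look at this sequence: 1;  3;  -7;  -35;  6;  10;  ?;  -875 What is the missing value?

The slot pattern repeats as AABB (period 4), so there are 2 interleaved tracks.
Subsequence A: 1, 3, 6, 10 (triangular numbers starting at T_1).
Subsequence B: -7, -35, ?, -875 (geometric, ×5 each step).
The gap is subsequence B's term 3; the rule gives -175.

-175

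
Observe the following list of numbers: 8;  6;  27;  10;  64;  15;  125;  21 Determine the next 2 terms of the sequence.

216, 28

Odd-indexed and even-indexed terms follow separate rules.
Subsequence A: 8, 27, 64, 125. Consecutive cubes n³ from n = 2.
Subsequence B: 6, 10, 15, 21. Triangular numbers n(n+1)/2 for n = 3, 4, ….
Position 9 falls in subsequence A as its term 5, giving 216.
Position 10 falls in subsequence B as its term 5, giving 28.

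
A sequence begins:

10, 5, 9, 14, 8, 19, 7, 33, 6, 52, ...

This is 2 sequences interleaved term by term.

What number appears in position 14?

Positions 1, 3, 5, … form one subsequence and positions 2, 4, 6, … form another.
Track A = 10, 9, 8, 7, 6: linear: a_n = 11 − n.
Track B = 5, 14, 19, 33, 52: each term equals the sum of the previous two.
The 14th slot belongs to track B; its 7th term is 137.

137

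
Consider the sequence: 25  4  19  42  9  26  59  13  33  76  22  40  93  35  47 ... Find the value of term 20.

Split by position mod 3: positions 1, 4, 7, … form one track, and each other residue class forms its own.
Subsequence A is 25, 42, 59, 76, 93, which is arithmetic, step +17.
Subsequence B is 4, 9, 13, 22, 35, which is each term equals the sum of the previous two.
Subsequence C is 19, 26, 33, 40, 47, which is arithmetic, step +7.
Term 20 comes from subsequence B (its 7th entry): 92.

92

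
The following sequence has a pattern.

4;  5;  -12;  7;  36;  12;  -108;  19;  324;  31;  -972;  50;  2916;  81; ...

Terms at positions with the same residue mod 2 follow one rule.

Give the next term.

-8748

Odd-indexed and even-indexed terms follow separate rules.
Stream A = 4, -12, 36, -108, 324, -972, 2916: a geometric progression (common ratio -3).
Stream B = 5, 7, 12, 19, 31, 50, 81: a Fibonacci-like recurrence a_n = a_{n-1} + a_{n-2}.
The 15th slot belongs to stream A; its 8th term is -8748.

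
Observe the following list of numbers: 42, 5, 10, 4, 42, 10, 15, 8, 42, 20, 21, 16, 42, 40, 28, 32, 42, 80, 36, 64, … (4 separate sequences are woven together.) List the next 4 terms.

Split by position mod 4 into 4 tracks.
Subsequence A: 42, 42, 42, 42, 42 (always 42).
Subsequence B: 5, 10, 20, 40, 80 (multiplying by 2 each time).
Subsequence C: 10, 15, 21, 28, 36 (triangular numbers n(n+1)/2 for n = 4, 5, …).
Subsequence D: 4, 8, 16, 32, 64 (successive powers of 2).
The 21st slot belongs to subsequence A; its 6th term is 42.
Term 22 comes from subsequence B (its 6th entry): 160.
The 23rd slot belongs to subsequence C; its 6th term is 45.
Term 24 comes from subsequence D (its 6th entry): 128.

42, 160, 45, 128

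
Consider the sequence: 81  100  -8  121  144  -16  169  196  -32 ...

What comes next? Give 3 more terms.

225, 256, -64

The slot pattern repeats as AAB (period 3), so there are 2 interleaved tracks.
Subsequence A: 81, 100, 121, 144, 169, 196 (consecutive squares n² from n = 9).
Subsequence B: -8, -16, -32 (multiplying by 2 each time).
The 10th slot belongs to subsequence A; its 7th term is 225.
Position 11 → subsequence A, term 8 = 256.
Term 12 comes from subsequence B (its 4th entry): -64.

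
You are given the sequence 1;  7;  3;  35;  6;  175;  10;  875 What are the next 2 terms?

15, 4375

Odd-indexed and even-indexed terms follow separate rules.
Stream A = 1, 3, 6, 10: the triangular numbers T_1, T_2, ….
Stream B = 7, 35, 175, 875: multiplying by 5 each time.
Position 9 → stream A, term 5 = 15.
Position 10 falls in stream B as its term 5, giving 4375.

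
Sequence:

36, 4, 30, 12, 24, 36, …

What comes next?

18

Odd-indexed and even-indexed terms follow separate rules.
Stream A: 36, 30, 24 — subtracting 6 each time.
Stream B: 4, 12, 36 — a geometric progression (common ratio 3).
Term 7 comes from stream A (its 4th entry): 18.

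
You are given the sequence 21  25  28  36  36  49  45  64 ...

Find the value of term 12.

Odd-indexed and even-indexed terms follow separate rules.
Stream A: 21, 28, 36, 45. The triangular numbers T_6, T_7, ….
Stream B: 25, 36, 49, 64. Consecutive squares n² from n = 5.
The 12th slot belongs to stream B; its 6th term is 100.

100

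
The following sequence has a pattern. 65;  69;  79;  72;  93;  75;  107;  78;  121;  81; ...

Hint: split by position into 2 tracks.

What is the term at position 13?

Positions 1, 3, 5, … form one subsequence and positions 2, 4, 6, … form another.
Track A: 65, 79, 93, 107, 121 (arithmetic, step +14).
Track B: 69, 72, 75, 78, 81 (arithmetic, step +3).
Position 13 falls in track A as its term 7, giving 149.

149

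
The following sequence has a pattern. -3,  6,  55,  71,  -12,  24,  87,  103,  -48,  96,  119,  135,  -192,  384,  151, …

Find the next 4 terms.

167, -768, 1536, 183

Positions follow the repeating pattern AABB; grouping by letter gives 2 tracks.
Track A: -3, 6, -12, 24, -48, 96, -192, 384 — a geometric progression (common ratio -2).
Track B: 55, 71, 87, 103, 119, 135, 151 — arithmetic, step +16.
The 16th slot belongs to track B; its 8th term is 167.
The 17th slot belongs to track A; its 9th term is -768.
The 18th slot belongs to track A; its 10th term is 1536.
Position 19 falls in track B as its term 9, giving 183.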